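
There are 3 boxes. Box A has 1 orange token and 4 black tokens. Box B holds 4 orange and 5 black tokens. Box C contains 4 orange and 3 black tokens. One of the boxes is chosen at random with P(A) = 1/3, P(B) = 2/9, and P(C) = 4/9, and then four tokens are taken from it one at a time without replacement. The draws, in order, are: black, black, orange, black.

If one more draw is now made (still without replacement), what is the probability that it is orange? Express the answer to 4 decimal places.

Under each hypothesis, the probability of the observed sequence is: P(data | box A) = (4/5)(3/4)(1/3)(2/2) = 1/5; P(data | box B) = (5/9)(4/8)(4/7)(3/6) = 5/63; P(data | box C) = (3/7)(2/6)(4/5)(1/4) = 1/35.
The prior-weighted likelihoods are 1/3 · 1/5 = 1/15, 2/9 · 5/63 = 10/567, 4/9 · 1/35 = 4/315; summing to 55/567.
Dividing through by the total gives posterior P(box A | data) = 189/275, P(box B | data) = 2/11, P(box C | data) = 36/275.
The predictive probability is P(orange next | data) = (0)(189/275) + (3/5)(2/11) + (1)(36/275) = 6/25.

0.2400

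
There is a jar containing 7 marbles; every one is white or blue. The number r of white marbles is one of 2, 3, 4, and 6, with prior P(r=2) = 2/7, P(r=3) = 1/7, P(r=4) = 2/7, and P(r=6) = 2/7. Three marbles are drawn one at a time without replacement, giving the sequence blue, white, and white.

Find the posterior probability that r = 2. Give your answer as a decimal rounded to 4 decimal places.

The likelihood of the observed sequence under each hypothesis: P(data | r = 2) = (5/7)(2/6)(1/5) = 1/21; P(data | r = 3) = (4/7)(3/6)(2/5) = 4/35; P(data | r = 4) = (3/7)(4/6)(3/5) = 6/35; P(data | r = 6) = (1/7)(6/6)(5/5) = 1/7.
Multiplying each by its prior: 2/7 · 1/21 = 2/147, 1/7 · 4/35 = 4/245, 2/7 · 6/35 = 12/245, 2/7 · 1/7 = 2/49; these sum to 88/735.
Therefore the posterior P(r = 2 | data) = (2/147) / (88/735) = 5/44.

0.1136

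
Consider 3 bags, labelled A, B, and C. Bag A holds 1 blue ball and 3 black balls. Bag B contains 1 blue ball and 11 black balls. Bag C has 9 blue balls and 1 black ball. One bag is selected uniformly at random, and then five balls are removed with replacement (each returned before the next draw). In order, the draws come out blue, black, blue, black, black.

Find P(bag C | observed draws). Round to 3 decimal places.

0.025

Under each hypothesis, the probability of the observed sequence is: P(data | bag A) = (1/4)(3/4)(1/4)(3/4)(3/4) = 0.026367; P(data | bag B) = (1/12)(11/12)(1/12)(11/12)(11/12) = 0.005349; P(data | bag C) = (9/10)(1/10)(9/10)(1/10)(1/10) = 0.00081.
The prior-weighted likelihoods are 1/3 · 0.026367 = 0.0087891, 1/3 · 0.005349 = 0.001783, 1/3 · 0.00081 = 0.00027; with total 0.010842.
By Bayes' rule, P(bag C | data) = (0.00027) / (0.010842) = 0.024903.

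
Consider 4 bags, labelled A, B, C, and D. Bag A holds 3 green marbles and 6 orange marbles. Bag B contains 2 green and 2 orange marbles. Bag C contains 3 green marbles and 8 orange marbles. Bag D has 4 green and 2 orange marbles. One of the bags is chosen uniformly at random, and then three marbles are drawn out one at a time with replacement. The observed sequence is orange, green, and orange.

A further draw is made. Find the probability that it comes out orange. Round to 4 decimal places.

0.5918

Compute the likelihood of the observed sequence for each case: P(data | bag A) = (6/9)(3/9)(6/9) = 0.14815; P(data | bag B) = (2/4)(2/4)(2/4) = 0.125; P(data | bag C) = (8/11)(3/11)(8/11) = 0.14425; P(data | bag D) = (2/6)(4/6)(2/6) = 0.074074.
The prior-weighted likelihoods are 1/4 · 0.14815 = 0.037037, 1/4 · 0.125 = 0.03125, 1/4 · 0.14425 = 0.036063, 1/4 · 0.074074 = 0.018519; with total 0.12287.
Normalising, the posterior is P(bag A | data) = 0.30144, P(bag B | data) = 0.25434, P(bag C | data) = 0.29351, P(bag D | data) = 0.15072.
The predictive probability is P(orange next | data) = (2/3)(0.30144) + (1/2)(0.25434) + (8/11)(0.29351) + (1/3)(0.15072) = 0.59183.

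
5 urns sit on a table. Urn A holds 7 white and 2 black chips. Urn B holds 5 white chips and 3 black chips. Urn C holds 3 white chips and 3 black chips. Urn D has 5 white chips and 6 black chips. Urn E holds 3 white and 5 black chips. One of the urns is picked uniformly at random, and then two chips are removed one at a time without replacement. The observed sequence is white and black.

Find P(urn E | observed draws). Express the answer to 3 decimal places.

0.206

Compute the likelihood of the observed sequence for each case: P(data | urn A) = (7/9)(2/8) = 0.19444; P(data | urn B) = (5/8)(3/7) = 0.26786; P(data | urn C) = (3/6)(3/5) = 0.3; P(data | urn D) = (5/11)(6/10) = 0.27273; P(data | urn E) = (3/8)(5/7) = 0.26786.
The prior-weighted likelihoods are 1/5 · 0.19444 = 0.038889, 1/5 · 0.26786 = 0.053571, 1/5 · 0.3 = 0.06, 1/5 · 0.27273 = 0.054545, 1/5 · 0.26786 = 0.053571; summing to 0.26058.
Hence P(urn E | data) = (0.053571) / (0.26058) = 0.20559.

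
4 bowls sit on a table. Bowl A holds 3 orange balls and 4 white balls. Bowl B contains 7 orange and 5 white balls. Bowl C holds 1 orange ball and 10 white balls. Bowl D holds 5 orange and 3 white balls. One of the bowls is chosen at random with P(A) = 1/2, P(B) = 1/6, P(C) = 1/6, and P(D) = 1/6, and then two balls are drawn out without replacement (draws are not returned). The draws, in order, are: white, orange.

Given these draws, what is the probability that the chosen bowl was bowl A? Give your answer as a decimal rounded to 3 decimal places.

The likelihood of the observed sequence under each hypothesis: P(data | bowl A) = (4/7)(3/6) = 0.28571; P(data | bowl B) = (5/12)(7/11) = 0.26515; P(data | bowl C) = (10/11)(1/10) = 0.090909; P(data | bowl D) = (3/8)(5/7) = 0.26786.
Multiplying each by its prior: 1/2 · 0.28571 = 0.14286, 1/6 · 0.26515 = 0.044192, 1/6 · 0.090909 = 0.015152, 1/6 · 0.26786 = 0.044643; these sum to 0.24684.
So P(bowl A | data) = (0.14286) / (0.24684) = 0.57874.

0.579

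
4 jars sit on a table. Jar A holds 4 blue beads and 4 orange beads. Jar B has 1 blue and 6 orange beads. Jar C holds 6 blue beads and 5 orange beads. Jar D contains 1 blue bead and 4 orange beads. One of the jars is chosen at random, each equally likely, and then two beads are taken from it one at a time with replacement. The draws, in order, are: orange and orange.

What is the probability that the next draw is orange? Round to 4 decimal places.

The likelihood of the observed sequence under each hypothesis: P(data | jar A) = (4/8)(4/8) = 0.25; P(data | jar B) = (6/7)(6/7) = 0.73469; P(data | jar C) = (5/11)(5/11) = 0.20661; P(data | jar D) = (4/5)(4/5) = 0.64.
Multiplying each by its prior: 1/4 · 0.25 = 0.0625, 1/4 · 0.73469 = 0.18367, 1/4 · 0.20661 = 0.051653, 1/4 · 0.64 = 0.16; summing to 0.45783.
Normalising, the posterior is P(jar A | data) = 0.13651, P(jar B | data) = 0.40119, P(jar C | data) = 0.11282, P(jar D | data) = 0.34948.
Averaging over the posterior, P(orange next | data) = (1/2)(0.13651) + (6/7)(0.40119) + (5/11)(0.11282) + (4/5)(0.34948) = 0.743.

0.7430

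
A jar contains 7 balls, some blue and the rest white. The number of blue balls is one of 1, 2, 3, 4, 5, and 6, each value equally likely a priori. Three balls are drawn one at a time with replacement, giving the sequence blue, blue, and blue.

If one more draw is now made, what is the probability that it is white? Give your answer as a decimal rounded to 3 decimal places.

0.263

Compute the likelihood of the observed sequence for each case: P(data | r = 1) = (1/7)(1/7)(1/7) = 0.0029155; P(data | r = 2) = (2/7)(2/7)(2/7) = 0.023324; P(data | r = 3) = (3/7)(3/7)(3/7) = 0.078717; P(data | r = 4) = (4/7)(4/7)(4/7) = 0.18659; P(data | r = 5) = (5/7)(5/7)(5/7) = 0.36443; P(data | r = 6) = (6/7)(6/7)(6/7) = 0.62974.
Multiplying each by its prior: 1/6 · 0.0029155 = 0.00048591, 1/6 · 0.023324 = 0.0038873, 1/6 · 0.078717 = 0.01312, 1/6 · 0.18659 = 0.031098, 1/6 · 0.36443 = 0.060739, 1/6 · 0.62974 = 0.10496; these sum to 0.21429.
Normalising, the posterior is P(r = 1 | data) = 0.0022676, P(r = 2 | data) = 0.018141, P(r = 3 | data) = 0.061224, P(r = 4 | data) = 0.14512, P(r = 5 | data) = 0.28345, P(r = 6 | data) = 0.4898.
Averaging over the posterior, P(white next | data) = (6/7)(0.0022676) + (5/7)(0.018141) + (4/7)(0.061224) + (3/7)(0.14512) + (2/7)(0.28345) + (1/7)(0.4898) = 0.26304.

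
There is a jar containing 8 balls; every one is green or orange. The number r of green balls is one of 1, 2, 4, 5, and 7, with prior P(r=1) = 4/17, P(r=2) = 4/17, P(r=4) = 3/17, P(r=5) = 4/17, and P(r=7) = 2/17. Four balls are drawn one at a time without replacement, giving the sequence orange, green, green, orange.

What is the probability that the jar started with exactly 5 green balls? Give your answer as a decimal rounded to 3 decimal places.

Under each hypothesis, the probability of the observed sequence is: P(data | r = 1) = (7/8)(1/7)(0/6) = 0; P(data | r = 2) = (6/8)(2/7)(1/6)(5/5) = 1/28; P(data | r = 4) = (4/8)(4/7)(3/6)(3/5) = 3/35; P(data | r = 5) = (3/8)(5/7)(4/6)(2/5) = 1/14; P(data | r = 7) = (1/8)(7/7)(6/6)(0/5) = 0.
The prior-weighted likelihoods are 4/17 · 0 = 0, 4/17 · 1/28 = 1/119, 3/17 · 3/35 = 9/595, 4/17 · 1/14 = 2/119, 2/17 · 0 = 0; these sum to 24/595.
By Bayes' rule, P(r = 5 | data) = (2/119) / (24/595) = 5/12.

0.417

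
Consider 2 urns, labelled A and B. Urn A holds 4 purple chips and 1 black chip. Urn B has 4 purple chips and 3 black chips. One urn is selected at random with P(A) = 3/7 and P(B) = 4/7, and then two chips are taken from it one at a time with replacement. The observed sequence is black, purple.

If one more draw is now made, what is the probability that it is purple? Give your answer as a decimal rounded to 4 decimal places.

0.6466

For each hypothesis, P(data | H) works out to: P(data | urn A) = (1/5)(4/5) = 0.16; P(data | urn B) = (3/7)(4/7) = 0.2449.
Weighting by the prior gives 3/7 · 0.16 = 0.068571, 4/7 · 0.2449 = 0.13994; with total 0.20851.
Normalising, the posterior is P(urn A | data) = 0.32886, P(urn B | data) = 0.67114.
So P(purple next | data) = Σ P(purple next | H) P(H | data) = (4/5)(0.32886) + (4/7)(0.67114) = 0.6466.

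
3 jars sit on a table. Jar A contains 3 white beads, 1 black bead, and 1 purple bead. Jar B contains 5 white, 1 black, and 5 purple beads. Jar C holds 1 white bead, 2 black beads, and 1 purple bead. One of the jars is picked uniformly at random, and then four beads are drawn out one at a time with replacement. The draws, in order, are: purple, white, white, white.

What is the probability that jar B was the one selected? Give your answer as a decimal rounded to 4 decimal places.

0.4754

Compute the likelihood of the observed sequence for each case: P(data | jar A) = (1/5)(3/5)(3/5)(3/5) = 0.0432; P(data | jar B) = (5/11)(5/11)(5/11)(5/11) = 0.042688; P(data | jar C) = (1/4)(1/4)(1/4)(1/4) = 0.0039062.
The prior-weighted likelihoods are 1/3 · 0.0432 = 0.0144, 1/3 · 0.042688 = 0.014229, 1/3 · 0.0039062 = 0.0013021; these sum to 0.029932.
By Bayes' rule, P(jar B | data) = (0.014229) / (0.029932) = 0.4754.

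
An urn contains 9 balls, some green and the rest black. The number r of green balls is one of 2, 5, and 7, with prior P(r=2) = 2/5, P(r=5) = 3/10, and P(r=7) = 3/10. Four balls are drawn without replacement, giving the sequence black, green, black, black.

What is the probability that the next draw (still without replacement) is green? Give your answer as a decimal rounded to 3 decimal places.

0.306

The likelihood of the observed sequence under each hypothesis: P(data | r = 2) = (7/9)(2/8)(6/7)(5/6) = 5/36; P(data | r = 5) = (4/9)(5/8)(3/7)(2/6) = 5/126; P(data | r = 7) = (2/9)(7/8)(1/7)(0/6) = 0.
Multiplying each by its prior: 2/5 · 5/36 = 1/18, 3/10 · 5/126 = 1/84, 3/10 · 0 = 0; these sum to 17/252.
Dividing through by the total gives posterior P(r = 2 | data) = 14/17, P(r = 5 | data) = 3/17, P(r = 7 | data) = 0.
So P(green next | data) = Σ P(green next | H) P(H | data) = (1/5)(14/17) + (4/5)(3/17) = 26/85.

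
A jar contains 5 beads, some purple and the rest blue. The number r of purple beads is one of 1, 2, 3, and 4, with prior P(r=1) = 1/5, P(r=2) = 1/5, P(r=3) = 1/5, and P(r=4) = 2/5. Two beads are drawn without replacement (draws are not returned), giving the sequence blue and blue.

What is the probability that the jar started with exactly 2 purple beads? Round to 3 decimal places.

The likelihood of the observed sequence under each hypothesis: P(data | r = 1) = (4/5)(3/4) = 3/5; P(data | r = 2) = (3/5)(2/4) = 3/10; P(data | r = 3) = (2/5)(1/4) = 1/10; P(data | r = 4) = (1/5)(0/4) = 0.
The prior-weighted likelihoods are 1/5 · 3/5 = 3/25, 1/5 · 3/10 = 3/50, 1/5 · 1/10 = 1/50, 2/5 · 0 = 0; summing to 1/5.
So P(r = 2 | data) = (3/50) / (1/5) = 3/10.

0.300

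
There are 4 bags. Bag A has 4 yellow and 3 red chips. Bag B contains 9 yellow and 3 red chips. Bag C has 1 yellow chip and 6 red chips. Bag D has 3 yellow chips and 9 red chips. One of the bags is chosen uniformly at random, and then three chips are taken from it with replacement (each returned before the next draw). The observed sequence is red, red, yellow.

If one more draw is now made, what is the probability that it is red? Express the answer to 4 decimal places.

0.6344

The likelihood of the observed sequence under each hypothesis: P(data | bag A) = (3/7)(3/7)(4/7) = 0.10496; P(data | bag B) = (3/12)(3/12)(9/12) = 0.046875; P(data | bag C) = (6/7)(6/7)(1/7) = 0.10496; P(data | bag D) = (9/12)(9/12)(3/12) = 0.14062.
Weighting by the prior gives 1/4 · 0.10496 = 0.026239, 1/4 · 0.046875 = 0.011719, 1/4 · 0.10496 = 0.026239, 1/4 · 0.14062 = 0.035156; with total 0.099353.
Normalising, the posterior is P(bag A | data) = 0.2641, P(bag B | data) = 0.11795, P(bag C | data) = 0.2641, P(bag D | data) = 0.35385.
The predictive probability is P(red next | data) = (3/7)(0.2641) + (1/4)(0.11795) + (6/7)(0.2641) + (3/4)(0.35385) = 0.63443.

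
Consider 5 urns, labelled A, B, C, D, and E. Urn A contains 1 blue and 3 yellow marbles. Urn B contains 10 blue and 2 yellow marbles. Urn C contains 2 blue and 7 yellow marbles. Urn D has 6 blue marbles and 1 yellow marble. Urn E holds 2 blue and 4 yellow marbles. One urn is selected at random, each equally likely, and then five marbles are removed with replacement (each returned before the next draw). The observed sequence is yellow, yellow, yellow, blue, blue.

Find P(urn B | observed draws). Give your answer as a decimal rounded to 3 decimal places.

Under each hypothesis, the probability of the observed sequence is: P(data | urn A) = (3/4)(3/4)(3/4)(1/4)(1/4) = 0.026367; P(data | urn B) = (2/12)(2/12)(2/12)(10/12)(10/12) = 0.003215; P(data | urn C) = (7/9)(7/9)(7/9)(2/9)(2/9) = 0.023235; P(data | urn D) = (1/7)(1/7)(1/7)(6/7)(6/7) = 0.002142; P(data | urn E) = (4/6)(4/6)(4/6)(2/6)(2/6) = 0.032922.
Multiplying each by its prior: 1/5 · 0.026367 = 0.0052734, 1/5 · 0.003215 = 0.000643, 1/5 · 0.023235 = 0.004647, 1/5 · 0.002142 = 0.00042839, 1/5 · 0.032922 = 0.0065844; with total 0.017576.
By Bayes' rule, P(urn B | data) = (0.000643) / (0.017576) = 0.036584.

0.037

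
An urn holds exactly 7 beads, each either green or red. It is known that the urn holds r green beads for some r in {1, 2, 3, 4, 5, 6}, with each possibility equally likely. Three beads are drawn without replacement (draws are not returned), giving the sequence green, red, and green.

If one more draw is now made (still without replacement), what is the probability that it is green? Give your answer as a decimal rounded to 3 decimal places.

Under each hypothesis, the probability of the observed sequence is: P(data | r = 1) = (1/7)(6/6)(0/5) = 0; P(data | r = 2) = (2/7)(5/6)(1/5) = 1/21; P(data | r = 3) = (3/7)(4/6)(2/5) = 4/35; P(data | r = 4) = (4/7)(3/6)(3/5) = 6/35; P(data | r = 5) = (5/7)(2/6)(4/5) = 4/21; P(data | r = 6) = (6/7)(1/6)(5/5) = 1/7.
Multiplying each by its prior: 1/6 · 0 = 0, 1/6 · 1/21 = 1/126, 1/6 · 4/35 = 2/105, 1/6 · 6/35 = 1/35, 1/6 · 4/21 = 2/63, 1/6 · 1/7 = 1/42; summing to 1/9.
Dividing through by the total gives posterior P(r = 1 | data) = 0, P(r = 2 | data) = 1/14, P(r = 3 | data) = 6/35, P(r = 4 | data) = 9/35, P(r = 5 | data) = 2/7, P(r = 6 | data) = 3/14.
So P(green next | data) = Σ P(green next | H) P(H | data) = (0)(1/14) + (1/4)(6/35) + (1/2)(9/35) + (3/4)(2/7) + (1)(3/14) = 3/5.

0.600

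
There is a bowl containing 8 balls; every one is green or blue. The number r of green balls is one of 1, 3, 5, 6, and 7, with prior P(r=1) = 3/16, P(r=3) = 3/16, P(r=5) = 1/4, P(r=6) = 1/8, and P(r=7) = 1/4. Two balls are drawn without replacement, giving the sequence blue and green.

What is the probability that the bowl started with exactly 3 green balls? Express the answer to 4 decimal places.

Compute the likelihood of the observed sequence for each case: P(data | r = 1) = (7/8)(1/7) = 1/8; P(data | r = 3) = (5/8)(3/7) = 15/56; P(data | r = 5) = (3/8)(5/7) = 15/56; P(data | r = 6) = (2/8)(6/7) = 3/14; P(data | r = 7) = (1/8)(7/7) = 1/8.
Multiplying each by its prior: 3/16 · 1/8 = 3/128, 3/16 · 15/56 = 45/896, 1/4 · 15/56 = 15/224, 1/8 · 3/14 = 3/112, 1/4 · 1/8 = 1/32; summing to 89/448.
Hence P(r = 3 | data) = (45/896) / (89/448) = 45/178.

0.2528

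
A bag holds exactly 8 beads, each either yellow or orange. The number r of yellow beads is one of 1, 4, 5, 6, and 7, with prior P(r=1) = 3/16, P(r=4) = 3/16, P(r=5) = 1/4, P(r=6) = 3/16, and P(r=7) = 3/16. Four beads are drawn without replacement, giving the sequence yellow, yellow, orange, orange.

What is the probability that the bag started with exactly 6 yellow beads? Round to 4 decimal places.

0.1648

For each hypothesis, P(data | H) works out to: P(data | r = 1) = (1/8)(0/7) = 0; P(data | r = 4) = (4/8)(3/7)(4/6)(3/5) = 3/35; P(data | r = 5) = (5/8)(4/7)(3/6)(2/5) = 1/14; P(data | r = 6) = (6/8)(5/7)(2/6)(1/5) = 1/28; P(data | r = 7) = (7/8)(6/7)(1/6)(0/5) = 0.
Weighting by the prior gives 3/16 · 0 = 0, 3/16 · 3/35 = 9/560, 1/4 · 1/14 = 1/56, 3/16 · 1/28 = 3/448, 3/16 · 0 = 0; these sum to 13/320.
By Bayes' rule, P(r = 6 | data) = (3/448) / (13/320) = 15/91.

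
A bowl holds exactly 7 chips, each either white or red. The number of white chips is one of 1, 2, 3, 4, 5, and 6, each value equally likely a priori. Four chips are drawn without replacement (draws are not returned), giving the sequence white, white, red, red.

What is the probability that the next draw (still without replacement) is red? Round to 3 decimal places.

Under each hypothesis, the probability of the observed sequence is: P(data | r = 1) = (1/7)(0/6) = 0; P(data | r = 2) = (2/7)(1/6)(5/5)(4/4) = 1/21; P(data | r = 3) = (3/7)(2/6)(4/5)(3/4) = 3/35; P(data | r = 4) = (4/7)(3/6)(3/5)(2/4) = 3/35; P(data | r = 5) = (5/7)(4/6)(2/5)(1/4) = 1/21; P(data | r = 6) = (6/7)(5/6)(1/5)(0/4) = 0.
Multiplying each by its prior: 1/6 · 0 = 0, 1/6 · 1/21 = 1/126, 1/6 · 3/35 = 1/70, 1/6 · 3/35 = 1/70, 1/6 · 1/21 = 1/126, 1/6 · 0 = 0; these sum to 2/45.
The posterior is then P(r = 1 | data) = 0, P(r = 2 | data) = 5/28, P(r = 3 | data) = 9/28, P(r = 4 | data) = 9/28, P(r = 5 | data) = 5/28, P(r = 6 | data) = 0.
Averaging over the posterior, P(red next | data) = (1)(5/28) + (2/3)(9/28) + (1/3)(9/28) + (0)(5/28) = 1/2.

0.500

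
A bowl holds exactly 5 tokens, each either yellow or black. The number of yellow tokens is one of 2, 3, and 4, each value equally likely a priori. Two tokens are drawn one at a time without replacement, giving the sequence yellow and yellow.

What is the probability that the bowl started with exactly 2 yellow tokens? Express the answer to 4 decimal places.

For each hypothesis, P(data | H) works out to: P(data | r = 2) = (2/5)(1/4) = 1/10; P(data | r = 3) = (3/5)(2/4) = 3/10; P(data | r = 4) = (4/5)(3/4) = 3/5.
Weighting by the prior gives 1/3 · 1/10 = 1/30, 1/3 · 3/10 = 1/10, 1/3 · 3/5 = 1/5; these sum to 1/3.
Therefore the posterior P(r = 2 | data) = (1/30) / (1/3) = 1/10.

0.1000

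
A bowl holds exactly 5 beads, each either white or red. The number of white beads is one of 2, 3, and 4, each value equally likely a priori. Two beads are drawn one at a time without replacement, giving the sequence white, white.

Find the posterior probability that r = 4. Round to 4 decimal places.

0.6000

The likelihood of the observed sequence under each hypothesis: P(data | r = 2) = (2/5)(1/4) = 1/10; P(data | r = 3) = (3/5)(2/4) = 3/10; P(data | r = 4) = (4/5)(3/4) = 3/5.
Weighting by the prior gives 1/3 · 1/10 = 1/30, 1/3 · 3/10 = 1/10, 1/3 · 3/5 = 1/5; with total 1/3.
Therefore the posterior P(r = 4 | data) = (1/5) / (1/3) = 3/5.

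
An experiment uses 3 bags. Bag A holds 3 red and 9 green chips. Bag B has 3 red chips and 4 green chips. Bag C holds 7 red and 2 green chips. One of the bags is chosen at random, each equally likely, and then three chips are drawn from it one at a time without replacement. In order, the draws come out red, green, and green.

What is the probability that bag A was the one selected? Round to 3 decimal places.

0.451

The likelihood of the observed sequence under each hypothesis: P(data | bag A) = (3/12)(9/11)(8/10) = 0.16364; P(data | bag B) = (3/7)(4/6)(3/5) = 0.17143; P(data | bag C) = (7/9)(2/8)(1/7) = 0.027778.
The prior-weighted likelihoods are 1/3 · 0.16364 = 0.054545, 1/3 · 0.17143 = 0.057143, 1/3 · 0.027778 = 0.0092593; these sum to 0.12095.
Therefore the posterior P(bag A | data) = (0.054545) / (0.12095) = 0.45098.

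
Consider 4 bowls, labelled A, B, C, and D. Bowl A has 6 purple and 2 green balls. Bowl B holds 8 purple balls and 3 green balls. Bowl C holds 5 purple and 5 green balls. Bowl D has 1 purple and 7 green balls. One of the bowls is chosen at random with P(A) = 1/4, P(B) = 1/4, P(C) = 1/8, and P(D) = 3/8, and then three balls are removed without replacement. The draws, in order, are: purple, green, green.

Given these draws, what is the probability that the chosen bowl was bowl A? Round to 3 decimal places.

The likelihood of the observed sequence under each hypothesis: P(data | bowl A) = (6/8)(2/7)(1/6) = 0.035714; P(data | bowl B) = (8/11)(3/10)(2/9) = 0.048485; P(data | bowl C) = (5/10)(5/9)(4/8) = 0.13889; P(data | bowl D) = (1/8)(7/7)(6/6) = 0.125.
The prior-weighted likelihoods are 1/4 · 0.035714 = 0.0089286, 1/4 · 0.048485 = 0.012121, 1/8 · 0.13889 = 0.017361, 3/8 · 0.125 = 0.046875; these sum to 0.085286.
Hence P(bowl A | data) = (0.0089286) / (0.085286) = 0.10469.

0.105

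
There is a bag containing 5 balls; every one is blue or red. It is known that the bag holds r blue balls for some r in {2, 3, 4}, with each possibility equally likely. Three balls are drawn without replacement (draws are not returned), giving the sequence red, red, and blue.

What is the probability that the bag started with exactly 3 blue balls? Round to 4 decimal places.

For each hypothesis, P(data | H) works out to: P(data | r = 2) = (3/5)(2/4)(2/3) = 1/5; P(data | r = 3) = (2/5)(1/4)(3/3) = 1/10; P(data | r = 4) = (1/5)(0/4) = 0.
Multiplying each by its prior: 1/3 · 1/5 = 1/15, 1/3 · 1/10 = 1/30, 1/3 · 0 = 0; these sum to 1/10.
By Bayes' rule, P(r = 3 | data) = (1/30) / (1/10) = 1/3.

0.3333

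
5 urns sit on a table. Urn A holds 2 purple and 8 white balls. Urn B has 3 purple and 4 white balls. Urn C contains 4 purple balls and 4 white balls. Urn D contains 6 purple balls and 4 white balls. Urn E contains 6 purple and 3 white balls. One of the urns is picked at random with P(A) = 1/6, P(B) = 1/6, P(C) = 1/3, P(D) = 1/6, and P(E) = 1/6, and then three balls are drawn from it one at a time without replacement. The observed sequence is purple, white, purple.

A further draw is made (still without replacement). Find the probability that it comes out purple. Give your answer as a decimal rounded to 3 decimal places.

The likelihood of the observed sequence under each hypothesis: P(data | urn A) = (2/10)(8/9)(1/8) = 0.022222; P(data | urn B) = (3/7)(4/6)(2/5) = 0.11429; P(data | urn C) = (4/8)(4/7)(3/6) = 0.14286; P(data | urn D) = (6/10)(4/9)(5/8) = 0.16667; P(data | urn E) = (6/9)(3/8)(5/7) = 0.17857.
Weighting by the prior gives 1/6 · 0.022222 = 0.0037037, 1/6 · 0.11429 = 0.019048, 1/3 · 0.14286 = 0.047619, 1/6 · 0.16667 = 0.027778, 1/6 · 0.17857 = 0.029762; summing to 0.12791.
Normalising, the posterior is P(urn A | data) = 0.028956, P(urn B | data) = 0.14891, P(urn C | data) = 0.37229, P(urn D | data) = 0.21717, P(urn E | data) = 0.23268.
The predictive probability is P(purple next | data) = (0)(0.028956) + (1/4)(0.14891) + (2/5)(0.37229) + (4/7)(0.21717) + (2/3)(0.23268) = 0.46536.

0.465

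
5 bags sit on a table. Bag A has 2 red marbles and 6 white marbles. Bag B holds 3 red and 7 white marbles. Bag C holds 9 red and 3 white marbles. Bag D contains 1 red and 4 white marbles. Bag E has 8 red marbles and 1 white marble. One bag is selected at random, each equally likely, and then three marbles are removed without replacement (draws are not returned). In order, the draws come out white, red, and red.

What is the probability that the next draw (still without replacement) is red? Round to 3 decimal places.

Under each hypothesis, the probability of the observed sequence is: P(data | bag A) = (6/8)(2/7)(1/6) = 0.035714; P(data | bag B) = (7/10)(3/9)(2/8) = 0.058333; P(data | bag C) = (3/12)(9/11)(8/10) = 0.16364; P(data | bag D) = (4/5)(1/4)(0/3) = 0; P(data | bag E) = (1/9)(8/8)(7/7) = 0.11111.
The prior-weighted likelihoods are 1/5 · 0.035714 = 0.0071429, 1/5 · 0.058333 = 0.011667, 1/5 · 0.16364 = 0.032727, 1/5 · 0 = 0, 1/5 · 0.11111 = 0.022222; summing to 0.073759.
Dividing through by the total gives posterior P(bag A | data) = 0.09684, P(bag B | data) = 0.15817, P(bag C | data) = 0.44371, P(bag D | data) = 0, P(bag E | data) = 0.30128.
Averaging over the posterior, P(red next | data) = (0)(0.09684) + (1/7)(0.15817) + (7/9)(0.44371) + (1)(0.30128) = 0.66898.

0.669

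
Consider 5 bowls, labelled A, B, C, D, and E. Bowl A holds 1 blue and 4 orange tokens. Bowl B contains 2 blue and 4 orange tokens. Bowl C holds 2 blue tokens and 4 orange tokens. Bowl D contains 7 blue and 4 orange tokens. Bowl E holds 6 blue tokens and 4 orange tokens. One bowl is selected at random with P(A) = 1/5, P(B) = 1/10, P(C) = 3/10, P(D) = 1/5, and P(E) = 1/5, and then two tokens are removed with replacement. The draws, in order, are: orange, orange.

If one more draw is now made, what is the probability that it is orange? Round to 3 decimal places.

For each hypothesis, P(data | H) works out to: P(data | bowl A) = (4/5)(4/5) = 0.64; P(data | bowl B) = (4/6)(4/6) = 0.44444; P(data | bowl C) = (4/6)(4/6) = 0.44444; P(data | bowl D) = (4/11)(4/11) = 0.13223; P(data | bowl E) = (4/10)(4/10) = 0.16.
Multiplying each by its prior: 1/5 · 0.64 = 0.128, 1/10 · 0.44444 = 0.044444, 3/10 · 0.44444 = 0.13333, 1/5 · 0.13223 = 0.026446, 1/5 · 0.16 = 0.032; with total 0.36422.
Normalising, the posterior is P(bowl A | data) = 0.35143, P(bowl B | data) = 0.12203, P(bowl C | data) = 0.36608, P(bowl D | data) = 0.07261, P(bowl E | data) = 0.087858.
The predictive probability is P(orange next | data) = (4/5)(0.35143) + (2/3)(0.12203) + (2/3)(0.36608) + (4/11)(0.07261) + (2/5)(0.087858) = 0.66809.

0.668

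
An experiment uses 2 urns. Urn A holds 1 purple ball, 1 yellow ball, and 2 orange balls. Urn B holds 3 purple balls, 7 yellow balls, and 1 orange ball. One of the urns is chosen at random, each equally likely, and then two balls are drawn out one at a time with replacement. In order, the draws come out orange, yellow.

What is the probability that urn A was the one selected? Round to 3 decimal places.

0.684

Compute the likelihood of the observed sequence for each case: P(data | urn A) = (2/4)(1/4) = 0.125; P(data | urn B) = (1/11)(7/11) = 0.057851.
The prior-weighted likelihoods are 1/2 · 0.125 = 0.0625, 1/2 · 0.057851 = 0.028926; these sum to 0.091426.
Hence P(urn A | data) = (0.0625) / (0.091426) = 0.68362.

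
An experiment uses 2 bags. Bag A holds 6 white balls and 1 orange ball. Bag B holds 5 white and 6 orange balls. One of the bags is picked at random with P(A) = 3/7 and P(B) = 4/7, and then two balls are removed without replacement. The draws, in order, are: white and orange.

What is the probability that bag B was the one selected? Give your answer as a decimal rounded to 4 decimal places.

0.7179

For each hypothesis, P(data | H) works out to: P(data | bag A) = (6/7)(1/6) = 1/7; P(data | bag B) = (5/11)(6/10) = 3/11.
The prior-weighted likelihoods are 3/7 · 1/7 = 3/49, 4/7 · 3/11 = 12/77; these sum to 117/539.
Therefore the posterior P(bag B | data) = (12/77) / (117/539) = 28/39.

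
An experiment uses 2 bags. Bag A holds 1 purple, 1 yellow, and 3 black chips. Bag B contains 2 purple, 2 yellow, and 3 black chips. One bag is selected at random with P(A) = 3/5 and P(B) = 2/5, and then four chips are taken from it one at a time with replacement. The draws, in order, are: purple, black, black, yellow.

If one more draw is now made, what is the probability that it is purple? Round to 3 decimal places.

Under each hypothesis, the probability of the observed sequence is: P(data | bag A) = (1/5)(3/5)(3/5)(1/5) = 0.0144; P(data | bag B) = (2/7)(3/7)(3/7)(2/7) = 0.014994.
Multiplying each by its prior: 3/5 · 0.0144 = 0.00864, 2/5 · 0.014994 = 0.0059975; with total 0.014638.
The posterior is then P(bag A | data) = 0.59026, P(bag B | data) = 0.40974.
So P(purple next | data) = Σ P(purple next | H) P(H | data) = (1/5)(0.59026) + (2/7)(0.40974) = 0.23512.

0.235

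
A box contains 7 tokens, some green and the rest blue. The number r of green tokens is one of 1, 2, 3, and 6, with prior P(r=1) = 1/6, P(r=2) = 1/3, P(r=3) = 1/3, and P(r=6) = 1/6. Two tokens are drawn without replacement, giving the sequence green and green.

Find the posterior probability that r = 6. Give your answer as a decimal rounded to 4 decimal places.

0.6522

Under each hypothesis, the probability of the observed sequence is: P(data | r = 1) = (1/7)(0/6) = 0; P(data | r = 2) = (2/7)(1/6) = 1/21; P(data | r = 3) = (3/7)(2/6) = 1/7; P(data | r = 6) = (6/7)(5/6) = 5/7.
Multiplying each by its prior: 1/6 · 0 = 0, 1/3 · 1/21 = 1/63, 1/3 · 1/7 = 1/21, 1/6 · 5/7 = 5/42; with total 23/126.
By Bayes' rule, P(r = 6 | data) = (5/42) / (23/126) = 15/23.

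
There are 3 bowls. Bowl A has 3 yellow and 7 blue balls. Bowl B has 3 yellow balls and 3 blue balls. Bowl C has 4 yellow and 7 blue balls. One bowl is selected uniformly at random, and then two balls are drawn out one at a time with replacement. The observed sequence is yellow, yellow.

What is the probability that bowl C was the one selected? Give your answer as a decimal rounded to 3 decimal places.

0.280

Compute the likelihood of the observed sequence for each case: P(data | bowl A) = (3/10)(3/10) = 0.09; P(data | bowl B) = (3/6)(3/6) = 0.25; P(data | bowl C) = (4/11)(4/11) = 0.13223.
Weighting by the prior gives 1/3 · 0.09 = 0.03, 1/3 · 0.25 = 0.083333, 1/3 · 0.13223 = 0.044077; with total 0.15741.
By Bayes' rule, P(bowl C | data) = (0.044077) / (0.15741) = 0.28001.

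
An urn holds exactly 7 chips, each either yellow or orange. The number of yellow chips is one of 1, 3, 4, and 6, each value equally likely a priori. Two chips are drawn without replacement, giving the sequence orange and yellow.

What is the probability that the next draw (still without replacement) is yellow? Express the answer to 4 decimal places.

Compute the likelihood of the observed sequence for each case: P(data | r = 1) = (6/7)(1/6) = 1/7; P(data | r = 3) = (4/7)(3/6) = 2/7; P(data | r = 4) = (3/7)(4/6) = 2/7; P(data | r = 6) = (1/7)(6/6) = 1/7.
Weighting by the prior gives 1/4 · 1/7 = 1/28, 1/4 · 2/7 = 1/14, 1/4 · 2/7 = 1/14, 1/4 · 1/7 = 1/28; these sum to 3/14.
The posterior is then P(r = 1 | data) = 1/6, P(r = 3 | data) = 1/3, P(r = 4 | data) = 1/3, P(r = 6 | data) = 1/6.
Averaging over the posterior, P(yellow next | data) = (0)(1/6) + (2/5)(1/3) + (3/5)(1/3) + (1)(1/6) = 1/2.

0.5000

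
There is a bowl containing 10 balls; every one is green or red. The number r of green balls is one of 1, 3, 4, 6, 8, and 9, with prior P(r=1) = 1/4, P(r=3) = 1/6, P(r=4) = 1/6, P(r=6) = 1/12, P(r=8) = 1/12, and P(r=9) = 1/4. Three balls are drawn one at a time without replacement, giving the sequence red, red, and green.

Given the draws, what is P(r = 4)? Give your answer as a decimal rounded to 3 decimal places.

For each hypothesis, P(data | H) works out to: P(data | r = 1) = (9/10)(8/9)(1/8) = 0.1; P(data | r = 3) = (7/10)(6/9)(3/8) = 0.175; P(data | r = 4) = (6/10)(5/9)(4/8) = 0.16667; P(data | r = 6) = (4/10)(3/9)(6/8) = 0.1; P(data | r = 8) = (2/10)(1/9)(8/8) = 0.022222; P(data | r = 9) = (1/10)(0/9) = 0.
The prior-weighted likelihoods are 1/4 · 0.1 = 0.025, 1/6 · 0.175 = 0.029167, 1/6 · 0.16667 = 0.027778, 1/12 · 0.1 = 0.0083333, 1/12 · 0.022222 = 0.0018519, 1/4 · 0 = 0; these sum to 0.09213.
So P(r = 4 | data) = (0.027778) / (0.09213) = 0.30151.

0.302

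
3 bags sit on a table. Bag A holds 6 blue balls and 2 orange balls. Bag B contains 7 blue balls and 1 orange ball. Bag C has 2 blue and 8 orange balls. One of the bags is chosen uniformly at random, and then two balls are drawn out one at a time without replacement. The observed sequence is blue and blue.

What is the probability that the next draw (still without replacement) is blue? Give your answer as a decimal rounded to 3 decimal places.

For each hypothesis, P(data | H) works out to: P(data | bag A) = (6/8)(5/7) = 15/28; P(data | bag B) = (7/8)(6/7) = 3/4; P(data | bag C) = (2/10)(1/9) = 1/45.
The prior-weighted likelihoods are 1/3 · 15/28 = 5/28, 1/3 · 3/4 = 1/4, 1/3 · 1/45 = 1/135; with total 412/945.
The posterior is then P(bag A | data) = 0.40959, P(bag B | data) = 0.57342, P(bag C | data) = 0.01699.
So P(blue next | data) = Σ P(blue next | H) P(H | data) = (2/3)(0.40959) + (5/6)(0.57342) + (0)(0.01699) = 0.75091.

0.751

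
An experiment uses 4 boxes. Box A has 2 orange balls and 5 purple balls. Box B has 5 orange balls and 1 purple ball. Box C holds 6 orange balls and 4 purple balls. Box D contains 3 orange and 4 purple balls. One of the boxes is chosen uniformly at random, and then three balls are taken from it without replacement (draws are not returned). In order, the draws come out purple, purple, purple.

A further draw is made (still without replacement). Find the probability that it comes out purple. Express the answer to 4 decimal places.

0.4066

The likelihood of the observed sequence under each hypothesis: P(data | box A) = (5/7)(4/6)(3/5) = 2/7; P(data | box B) = (1/6)(0/5) = 0; P(data | box C) = (4/10)(3/9)(2/8) = 1/30; P(data | box D) = (4/7)(3/6)(2/5) = 4/35.
Weighting by the prior gives 1/4 · 2/7 = 1/14, 1/4 · 0 = 0, 1/4 · 1/30 = 1/120, 1/4 · 4/35 = 1/35; these sum to 13/120.
The posterior is then P(box A | data) = 60/91, P(box B | data) = 0, P(box C | data) = 1/13, P(box D | data) = 24/91.
So P(purple next | data) = Σ P(purple next | H) P(H | data) = (1/2)(60/91) + (1/7)(1/13) + (1/4)(24/91) = 37/91.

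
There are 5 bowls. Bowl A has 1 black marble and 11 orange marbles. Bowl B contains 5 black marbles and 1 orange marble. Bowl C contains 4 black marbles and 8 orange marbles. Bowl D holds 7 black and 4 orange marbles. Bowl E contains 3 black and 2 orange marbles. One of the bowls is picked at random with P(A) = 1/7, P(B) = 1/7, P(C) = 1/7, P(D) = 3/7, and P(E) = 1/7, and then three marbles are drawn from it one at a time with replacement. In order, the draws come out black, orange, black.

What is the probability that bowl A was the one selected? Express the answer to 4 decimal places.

0.0081

Compute the likelihood of the observed sequence for each case: P(data | bowl A) = (1/12)(11/12)(1/12) = 0.0063657; P(data | bowl B) = (5/6)(1/6)(5/6) = 0.11574; P(data | bowl C) = (4/12)(8/12)(4/12) = 0.074074; P(data | bowl D) = (7/11)(4/11)(7/11) = 0.14726; P(data | bowl E) = (3/5)(2/5)(3/5) = 0.144.
Weighting by the prior gives 1/7 · 0.0063657 = 0.00090939, 1/7 · 0.11574 = 0.016534, 1/7 · 0.074074 = 0.010582, 3/7 · 0.14726 = 0.06311, 1/7 · 0.144 = 0.020571; with total 0.11171.
By Bayes' rule, P(bowl A | data) = (0.00090939) / (0.11171) = 0.0081408.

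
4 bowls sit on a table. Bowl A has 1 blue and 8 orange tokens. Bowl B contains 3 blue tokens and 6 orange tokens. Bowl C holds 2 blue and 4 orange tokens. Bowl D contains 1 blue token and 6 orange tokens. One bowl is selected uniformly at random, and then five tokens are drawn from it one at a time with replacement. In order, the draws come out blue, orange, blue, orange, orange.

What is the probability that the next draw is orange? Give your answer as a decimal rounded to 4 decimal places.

Compute the likelihood of the observed sequence for each case: P(data | bowl A) = (1/9)(8/9)(1/9)(8/9)(8/9) = 0.0086708; P(data | bowl B) = (3/9)(6/9)(3/9)(6/9)(6/9) = 0.032922; P(data | bowl C) = (2/6)(4/6)(2/6)(4/6)(4/6) = 0.032922; P(data | bowl D) = (1/7)(6/7)(1/7)(6/7)(6/7) = 0.012852.
The prior-weighted likelihoods are 1/4 · 0.0086708 = 0.0021677, 1/4 · 0.032922 = 0.0082305, 1/4 · 0.032922 = 0.0082305, 1/4 · 0.012852 = 0.0032129; summing to 0.021842.
Dividing through by the total gives posterior P(bowl A | data) = 0.099246, P(bowl B | data) = 0.37683, P(bowl C | data) = 0.37683, P(bowl D | data) = 0.1471.
Averaging over the posterior, P(orange next | data) = (8/9)(0.099246) + (2/3)(0.37683) + (2/3)(0.37683) + (6/7)(0.1471) = 0.71674.

0.7167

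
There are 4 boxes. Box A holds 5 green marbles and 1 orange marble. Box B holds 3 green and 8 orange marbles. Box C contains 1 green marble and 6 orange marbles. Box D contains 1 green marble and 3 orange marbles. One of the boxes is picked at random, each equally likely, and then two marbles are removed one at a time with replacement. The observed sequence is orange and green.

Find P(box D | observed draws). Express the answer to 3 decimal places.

Under each hypothesis, the probability of the observed sequence is: P(data | box A) = (1/6)(5/6) = 0.13889; P(data | box B) = (8/11)(3/11) = 0.19835; P(data | box C) = (6/7)(1/7) = 0.12245; P(data | box D) = (3/4)(1/4) = 0.1875.
Weighting by the prior gives 1/4 · 0.13889 = 0.034722, 1/4 · 0.19835 = 0.049587, 1/4 · 0.12245 = 0.030612, 1/4 · 0.1875 = 0.046875; these sum to 0.1618.
So P(box D | data) = (0.046875) / (0.1618) = 0.28972.

0.290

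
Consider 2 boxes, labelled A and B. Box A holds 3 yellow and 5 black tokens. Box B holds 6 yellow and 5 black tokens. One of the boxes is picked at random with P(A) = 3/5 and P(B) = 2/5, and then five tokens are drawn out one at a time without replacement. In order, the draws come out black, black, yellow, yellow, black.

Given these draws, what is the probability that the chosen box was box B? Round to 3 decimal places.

The likelihood of the observed sequence under each hypothesis: P(data | box A) = (5/8)(4/7)(3/6)(2/5)(3/4) = 0.053571; P(data | box B) = (5/11)(4/10)(6/9)(5/8)(3/7) = 0.032468.
Weighting by the prior gives 3/5 · 0.053571 = 0.032143, 2/5 · 0.032468 = 0.012987; summing to 0.04513.
Hence P(box B | data) = (0.012987) / (0.04513) = 0.28777.

0.288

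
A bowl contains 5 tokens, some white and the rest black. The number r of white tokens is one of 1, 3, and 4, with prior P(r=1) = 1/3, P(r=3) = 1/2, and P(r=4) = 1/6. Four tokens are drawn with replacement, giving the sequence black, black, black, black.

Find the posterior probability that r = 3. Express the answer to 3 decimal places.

0.086

Under each hypothesis, the probability of the observed sequence is: P(data | r = 1) = (4/5)(4/5)(4/5)(4/5) = 0.4096; P(data | r = 3) = (2/5)(2/5)(2/5)(2/5) = 0.0256; P(data | r = 4) = (1/5)(1/5)(1/5)(1/5) = 0.0016.
Multiplying each by its prior: 1/3 · 0.4096 = 0.13653, 1/2 · 0.0256 = 0.0128, 1/6 · 0.0016 = 0.00026667; with total 0.1496.
Hence P(r = 3 | data) = (0.0128) / (0.1496) = 0.085561.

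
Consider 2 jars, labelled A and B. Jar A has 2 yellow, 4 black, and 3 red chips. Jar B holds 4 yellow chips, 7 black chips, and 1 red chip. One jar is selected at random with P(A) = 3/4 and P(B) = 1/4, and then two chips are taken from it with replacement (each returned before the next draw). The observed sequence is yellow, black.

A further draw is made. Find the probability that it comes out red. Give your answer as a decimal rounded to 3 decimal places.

The likelihood of the observed sequence under each hypothesis: P(data | jar A) = (2/9)(4/9) = 8/81; P(data | jar B) = (4/12)(7/12) = 7/36.
The prior-weighted likelihoods are 3/4 · 8/81 = 2/27, 1/4 · 7/36 = 7/144; these sum to 53/432.
The posterior is then P(jar A | data) = 32/53, P(jar B | data) = 21/53.
So P(red next | data) = Σ P(red next | H) P(H | data) = (1/3)(32/53) + (1/12)(21/53) = 149/636.

0.234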